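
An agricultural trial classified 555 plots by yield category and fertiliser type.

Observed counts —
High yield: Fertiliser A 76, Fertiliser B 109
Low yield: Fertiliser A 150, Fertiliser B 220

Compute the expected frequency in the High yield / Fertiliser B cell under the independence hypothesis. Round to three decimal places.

109.667

Row total (High yield) = 185; column total (Fertiliser B) = 329; grand total N = 555.
Expected count = (row total × column total) / N = 185 × 329 / 555 = 109.667.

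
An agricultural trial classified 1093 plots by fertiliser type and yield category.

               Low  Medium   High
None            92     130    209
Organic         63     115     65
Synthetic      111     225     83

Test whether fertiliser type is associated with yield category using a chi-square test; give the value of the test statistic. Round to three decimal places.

88.225

Row totals: 431, 243, 419. Column totals: 266, 470, 357. Grand total N = 1093.
Expected counts (row total × column total / N):
  None, Low: 431×266/1093 = 104.8911
  None, Medium: 431×470/1093 = 185.3339
  None, High: 431×357/1093 = 140.7749
  Organic, Low: 243×266/1093 = 59.1382
  Organic, Medium: 243×470/1093 = 104.4922
  Organic, High: 243×357/1093 = 79.3696
  Synthetic, Low: 419×266/1093 = 101.9707
  Synthetic, Medium: 419×470/1093 = 180.1738
  Synthetic, High: 419×357/1093 = 136.8554
Contributions (O − E)²/E:
  (92 − 104.8911)²/104.8911 = 1.5843
  (130 − 185.3339)²/185.3339 = 16.5207
  (209 − 140.7749)²/140.7749 = 33.0646
  (63 − 59.1382)²/59.1382 = 0.2522
  (115 − 104.4922)²/104.4922 = 1.0567
  (65 − 79.3696)²/79.3696 = 2.6016
  (111 − 101.9707)²/101.9707 = 0.7995
  (225 − 180.1738)²/180.1738 = 11.1525
  (83 − 136.8554)²/136.8554 = 21.1932
χ² = 1.5843 + 16.5207 + 33.0646 + 0.2522 + 1.0567 + 2.6016 + 0.7995 + 11.1525 + 21.1932 = 88.225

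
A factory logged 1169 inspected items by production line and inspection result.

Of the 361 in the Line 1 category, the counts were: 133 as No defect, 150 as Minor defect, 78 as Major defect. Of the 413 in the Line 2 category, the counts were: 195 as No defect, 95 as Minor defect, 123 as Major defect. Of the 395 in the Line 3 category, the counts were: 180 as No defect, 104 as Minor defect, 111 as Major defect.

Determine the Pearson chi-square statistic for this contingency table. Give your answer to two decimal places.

35.34

Row totals: 361, 413, 395. Column totals: 508, 349, 312. Grand total N = 1169.
Expected counts (row total × column total / N):
  Line 1, No defect: 361×508/1169 = 156.8760
  Line 1, Minor defect: 361×349/1169 = 107.7750
  Line 1, Major defect: 361×312/1169 = 96.3490
  Line 2, No defect: 413×508/1169 = 179.4731
  Line 2, Minor defect: 413×349/1169 = 123.2994
  Line 2, Major defect: 413×312/1169 = 110.2275
  Line 3, No defect: 395×508/1169 = 171.6510
  Line 3, Minor defect: 395×349/1169 = 117.9256
  Line 3, Major defect: 395×312/1169 = 105.4234
Contributions (O − E)²/E:
  (133 − 156.8760)²/156.8760 = 3.6338
  (150 − 107.7750)²/107.7750 = 16.5433
  (78 − 96.3490)²/96.3490 = 3.4944
  (195 − 179.4731)²/179.4731 = 1.3433
  (95 − 123.2994)²/123.2994 = 6.4952
  (123 − 110.2275)²/110.2275 = 1.4800
  (180 − 171.6510)²/171.6510 = 0.4061
  (104 − 117.9256)²/117.9256 = 1.6444
  (111 − 105.4234)²/105.4234 = 0.2950
χ² = 3.6338 + 16.5433 + 3.4944 + 1.3433 + 6.4952 + 1.4800 + 0.4061 + 1.6444 + 0.2950 = 35.34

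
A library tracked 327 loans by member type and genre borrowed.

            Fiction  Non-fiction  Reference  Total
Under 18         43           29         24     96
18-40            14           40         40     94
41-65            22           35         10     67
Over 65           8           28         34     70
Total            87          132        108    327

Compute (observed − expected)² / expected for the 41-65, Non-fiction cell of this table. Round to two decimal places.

2.34

Row total (41-65) = 67; column total (Non-fiction) = 132; N = 327.
Expected count E = 67 × 132 / 327 = 27.046.
Contribution = (O − E)²/E = (35 − 27.046)² / 27.046 = 2.34.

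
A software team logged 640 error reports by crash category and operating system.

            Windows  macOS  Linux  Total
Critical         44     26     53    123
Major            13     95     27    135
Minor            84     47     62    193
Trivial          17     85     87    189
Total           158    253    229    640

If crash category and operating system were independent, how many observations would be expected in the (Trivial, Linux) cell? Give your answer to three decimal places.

Row total (Trivial) = 189; column total (Linux) = 229; grand total N = 640.
Expected count = (row total × column total) / N = 189 × 229 / 640 = 67.627.

67.627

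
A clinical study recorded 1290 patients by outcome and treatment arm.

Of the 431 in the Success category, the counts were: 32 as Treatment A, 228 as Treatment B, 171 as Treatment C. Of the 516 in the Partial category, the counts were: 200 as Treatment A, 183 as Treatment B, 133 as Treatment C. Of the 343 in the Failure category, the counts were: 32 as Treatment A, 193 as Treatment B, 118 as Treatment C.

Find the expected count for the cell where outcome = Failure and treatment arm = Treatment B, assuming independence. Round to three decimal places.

Row total (Failure) = 343; column total (Treatment B) = 604; grand total N = 1290.
Expected count = (row total × column total) / N = 343 × 604 / 1290 = 160.598.

160.598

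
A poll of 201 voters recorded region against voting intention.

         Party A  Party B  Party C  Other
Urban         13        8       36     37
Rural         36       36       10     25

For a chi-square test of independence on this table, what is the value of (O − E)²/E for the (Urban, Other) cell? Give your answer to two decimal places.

2.21

Row total (Urban) = 94; column total (Other) = 62; N = 201.
Expected count E = 94 × 62 / 201 = 28.995.
Contribution = (O − E)²/E = (37 − 28.995)² / 28.995 = 2.21.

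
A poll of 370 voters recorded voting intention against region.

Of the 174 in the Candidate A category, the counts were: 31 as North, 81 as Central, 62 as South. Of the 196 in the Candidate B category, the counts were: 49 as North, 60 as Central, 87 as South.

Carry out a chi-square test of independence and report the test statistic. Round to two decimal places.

10.10

Row totals: 174, 196. Column totals: 80, 141, 149. Grand total N = 370.
Expected counts (row total × column total / N):
  Candidate A, North: 174×80/370 = 37.622
  Candidate A, Central: 174×141/370 = 66.308
  Candidate A, South: 174×149/370 = 70.070
  Candidate B, North: 196×80/370 = 42.378
  Candidate B, Central: 196×141/370 = 74.692
  Candidate B, South: 196×149/370 = 78.930
Contributions (O − E)²/E:
  (31 − 37.622)²/37.622 = 1.1656
  (81 − 66.308)²/66.308 = 3.2553
  (62 − 70.070)²/70.070 = 0.9294
  (49 − 42.378)²/42.378 = 1.0348
  (60 − 74.692)²/74.692 = 2.8899
  (87 − 78.930)²/78.930 = 0.8251
χ² = 1.1656 + 3.2553 + 0.9294 + 1.0348 + 2.8899 + 0.8251 = 10.10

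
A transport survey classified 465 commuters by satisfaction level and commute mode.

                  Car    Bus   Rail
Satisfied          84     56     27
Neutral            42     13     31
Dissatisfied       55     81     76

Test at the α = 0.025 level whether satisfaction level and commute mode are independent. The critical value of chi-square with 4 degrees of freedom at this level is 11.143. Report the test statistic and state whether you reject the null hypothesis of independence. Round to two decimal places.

Row totals: 167, 86, 212. Column totals: 181, 150, 134. Grand total N = 465.
Expected counts (row total × column total / N):
  Satisfied, Car: 167×181/465 = 65.004
  Satisfied, Bus: 167×150/465 = 53.871
  Satisfied, Rail: 167×134/465 = 48.125
  Neutral, Car: 86×181/465 = 33.475
  Neutral, Bus: 86×150/465 = 27.742
  Neutral, Rail: 86×134/465 = 24.783
  Dissatisfied, Car: 212×181/465 = 82.520
  Dissatisfied, Bus: 212×150/465 = 68.387
  Dissatisfied, Rail: 212×134/465 = 61.092
Contributions (O − E)²/E:
  (84 − 65.004)²/65.004 = 5.5512
  (56 − 53.871)²/53.871 = 0.0841
  (27 − 48.125)²/48.125 = 9.2731
  (42 − 33.475)²/33.475 = 2.1710
  (13 − 27.742)²/27.742 = 7.8338
  (31 − 24.783)²/24.783 = 1.5596
  (55 − 82.520)²/82.520 = 9.1778
  (81 − 68.387)²/68.387 = 2.3263
  (76 − 61.092)²/61.092 = 3.6379
χ² = 5.5512 + 0.0841 + 9.2731 + 2.1710 + 7.8338 + 1.5596 + 9.1778 + 2.3263 + 3.6379 = 41.61
df = (3−1)(3−1) = 4. Since 41.61 > 11.143, reject the null hypothesis of independence at α = 0.025.

41.61; reject H₀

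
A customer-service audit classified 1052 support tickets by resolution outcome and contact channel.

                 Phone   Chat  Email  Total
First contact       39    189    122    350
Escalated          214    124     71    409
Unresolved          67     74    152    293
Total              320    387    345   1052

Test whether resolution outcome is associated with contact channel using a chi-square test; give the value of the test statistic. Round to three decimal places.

218.891

Grand total N = 1052.
Expected counts (row total × column total / N):
  First contact, Phone: 350×320/1052 = 106.4639
  First contact, Chat: 350×387/1052 = 128.7548
  First contact, Email: 350×345/1052 = 114.7814
  Escalated, Phone: 409×320/1052 = 124.4106
  Escalated, Chat: 409×387/1052 = 150.4591
  Escalated, Email: 409×345/1052 = 134.1302
  Unresolved, Phone: 293×320/1052 = 89.1255
  Unresolved, Chat: 293×387/1052 = 107.7861
  Unresolved, Email: 293×345/1052 = 96.0884
Contributions (O − E)²/E:
  (39 − 106.4639)²/106.4639 = 42.7504
  (189 − 128.7548)²/128.7548 = 28.1891
  (122 − 114.7814)²/114.7814 = 0.4540
  (214 − 124.4106)²/124.4106 = 64.5143
  (124 − 150.4591)²/150.4591 = 4.6530
  (71 − 134.1302)²/134.1302 = 29.7131
  (67 − 89.1255)²/89.1255 = 5.4927
  (74 − 107.7861)²/107.7861 = 10.5904
  (152 − 96.0884)²/96.0884 = 32.5337
χ² = 42.7504 + 28.1891 + 0.4540 + 64.5143 + 4.6530 + 29.7131 + 5.4927 + 10.5904 + 32.5337 = 218.891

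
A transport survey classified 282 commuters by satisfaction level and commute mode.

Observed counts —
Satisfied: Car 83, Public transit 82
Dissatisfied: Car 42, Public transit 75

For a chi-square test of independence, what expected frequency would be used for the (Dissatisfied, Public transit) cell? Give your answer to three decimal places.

65.138

Row total (Dissatisfied) = 117; column total (Public transit) = 157; grand total N = 282.
Expected count = (row total × column total) / N = 117 × 157 / 282 = 65.138.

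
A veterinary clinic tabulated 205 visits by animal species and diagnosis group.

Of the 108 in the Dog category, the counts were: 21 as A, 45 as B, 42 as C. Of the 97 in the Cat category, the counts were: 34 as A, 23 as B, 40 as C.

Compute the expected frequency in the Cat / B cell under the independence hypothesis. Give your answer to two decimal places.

Row total (Cat) = 97; column total (B) = 68; grand total N = 205.
Expected count = (row total × column total) / N = 97 × 68 / 205 = 32.18.

32.18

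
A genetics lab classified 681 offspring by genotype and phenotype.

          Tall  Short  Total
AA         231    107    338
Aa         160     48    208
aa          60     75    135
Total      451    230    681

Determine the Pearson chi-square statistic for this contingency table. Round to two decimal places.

Grand total N = 681.
Expected counts (row total × column total / N):
  AA, Tall: 338×451/681 = 223.844
  AA, Short: 338×230/681 = 114.156
  Aa, Tall: 208×451/681 = 137.750
  Aa, Short: 208×230/681 = 70.250
  aa, Tall: 135×451/681 = 89.405
  aa, Short: 135×230/681 = 45.595
Contributions (O − E)²/E:
  (231 − 223.844)²/223.844 = 0.2288
  (107 − 114.156)²/114.156 = 0.4486
  (160 − 137.750)²/137.750 = 3.5939
  (48 − 70.250)²/70.250 = 7.0472
  (60 − 89.405)²/89.405 = 9.6712
  (75 − 45.595)²/45.595 = 18.9638
χ² = 0.2288 + 0.4486 + 3.5939 + 7.0472 + 9.6712 + 18.9638 = 39.95

39.95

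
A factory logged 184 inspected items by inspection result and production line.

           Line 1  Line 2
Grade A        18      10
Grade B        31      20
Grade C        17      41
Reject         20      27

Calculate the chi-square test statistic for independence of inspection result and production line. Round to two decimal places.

Row totals: 28, 51, 58, 47. Column totals: 86, 98. Grand total N = 184.
Expected counts (row total × column total / N):
  Grade A, Line 1: 28×86/184 = 13.087
  Grade A, Line 2: 28×98/184 = 14.913
  Grade B, Line 1: 51×86/184 = 23.837
  Grade B, Line 2: 51×98/184 = 27.163
  Grade C, Line 1: 58×86/184 = 27.109
  Grade C, Line 2: 58×98/184 = 30.891
  Reject, Line 1: 47×86/184 = 21.967
  Reject, Line 2: 47×98/184 = 25.033
Contributions (O − E)²/E:
  (18 − 13.087)²/13.087 = 1.8444
  (10 − 14.913)²/14.913 = 1.6186
  (31 − 23.837)²/23.837 = 2.1525
  (20 − 27.163)²/27.163 = 1.8889
  (17 − 27.109)²/27.109 = 3.7697
  (41 − 30.891)²/30.891 = 3.3081
  (20 − 21.967)²/21.967 = 0.1761
  (27 − 25.033)²/25.033 = 0.1546
χ² = 1.8444 + 1.6186 + 2.1525 + 1.8889 + 3.7697 + 3.3081 + 0.1761 + 0.1546 = 14.91

14.91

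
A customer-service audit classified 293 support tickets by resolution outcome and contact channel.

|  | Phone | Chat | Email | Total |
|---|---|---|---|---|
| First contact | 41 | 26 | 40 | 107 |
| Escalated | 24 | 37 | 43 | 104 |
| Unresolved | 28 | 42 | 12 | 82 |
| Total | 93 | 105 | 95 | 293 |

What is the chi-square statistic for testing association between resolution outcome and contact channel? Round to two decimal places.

24.83

Grand total N = 293.
Expected counts (row total × column total / N):
  First contact, Phone: 107×93/293 = 33.962
  First contact, Chat: 107×105/293 = 38.345
  First contact, Email: 107×95/293 = 34.693
  Escalated, Phone: 104×93/293 = 33.010
  Escalated, Chat: 104×105/293 = 37.270
  Escalated, Email: 104×95/293 = 33.720
  Unresolved, Phone: 82×93/293 = 26.027
  Unresolved, Chat: 82×105/293 = 29.386
  Unresolved, Email: 82×95/293 = 26.587
Contributions (O − E)²/E:
  (41 − 33.962)²/33.962 = 1.4585
  (26 − 38.345)²/38.345 = 3.9744
  (40 − 34.693)²/34.693 = 0.8118
  (24 − 33.010)²/33.010 = 2.4593
  (37 − 37.270)²/37.270 = 0.0020
  (43 − 33.720)²/33.720 = 2.5539
  (28 − 26.027)²/26.027 = 0.1496
  (42 − 29.386)²/29.386 = 5.4146
  (12 − 26.587)²/26.587 = 8.0032
χ² = 1.4585 + 3.9744 + 0.8118 + 2.4593 + 0.0020 + 2.5539 + 0.1496 + 5.4146 + 8.0032 = 24.83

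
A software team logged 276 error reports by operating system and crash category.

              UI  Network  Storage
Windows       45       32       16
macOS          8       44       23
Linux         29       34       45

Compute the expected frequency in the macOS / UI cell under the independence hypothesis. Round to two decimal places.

Row total (macOS) = 75; column total (UI) = 82; grand total N = 276.
Expected count = (row total × column total) / N = 75 × 82 / 276 = 22.28.

22.28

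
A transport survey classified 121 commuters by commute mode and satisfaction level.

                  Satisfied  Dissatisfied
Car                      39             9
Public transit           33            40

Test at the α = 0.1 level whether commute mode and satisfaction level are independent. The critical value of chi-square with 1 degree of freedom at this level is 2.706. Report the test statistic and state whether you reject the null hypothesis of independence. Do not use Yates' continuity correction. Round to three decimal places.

Row totals: 48, 73. Column totals: 72, 49. Grand total N = 121.
Expected counts (row total × column total / N):
  Car, Satisfied: 48×72/121 = 28.5620
  Car, Dissatisfied: 48×49/121 = 19.4380
  Public transit, Satisfied: 73×72/121 = 43.4380
  Public transit, Dissatisfied: 73×49/121 = 29.5620
Contributions (O − E)²/E:
  (39 − 28.5620)²/28.5620 = 3.8146
  (9 − 19.4380)²/19.4380 = 5.6051
  (33 − 43.4380)²/43.4380 = 2.5082
  (40 − 29.5620)²/29.5620 = 3.6855
χ² = 3.8146 + 5.6051 + 2.5082 + 3.6855 = 15.613
df = (2−1)(2−1) = 1. Since 15.613 > 2.706, reject the null hypothesis of independence at α = 0.1.

15.613; reject H₀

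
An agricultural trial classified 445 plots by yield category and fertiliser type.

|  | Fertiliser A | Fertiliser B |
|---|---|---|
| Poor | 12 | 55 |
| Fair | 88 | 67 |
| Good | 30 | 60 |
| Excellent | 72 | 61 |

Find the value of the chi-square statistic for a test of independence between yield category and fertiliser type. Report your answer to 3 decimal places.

37.896

Row totals: 67, 155, 90, 133. Column totals: 202, 243. Grand total N = 445.
Expected counts (row total × column total / N):
  Poor, Fertiliser A: 67×202/445 = 30.4135
  Poor, Fertiliser B: 67×243/445 = 36.5865
  Fair, Fertiliser A: 155×202/445 = 70.3596
  Fair, Fertiliser B: 155×243/445 = 84.6404
  Good, Fertiliser A: 90×202/445 = 40.8539
  Good, Fertiliser B: 90×243/445 = 49.1461
  Excellent, Fertiliser A: 133×202/445 = 60.3730
  Excellent, Fertiliser B: 133×243/445 = 72.6270
Contributions (O − E)²/E:
  (12 − 30.4135)²/30.4135 = 11.1482
  (55 − 36.5865)²/36.5865 = 9.2673
  (88 − 70.3596)²/70.3596 = 4.4228
  (67 − 84.6404)²/84.6404 = 3.6765
  (30 − 40.8539)²/40.8539 = 2.8836
  (60 − 49.1461)²/49.1461 = 2.3971
  (72 − 60.3730)²/60.3730 = 2.2392
  (61 − 72.6270)²/72.6270 = 1.8614
χ² = 11.1482 + 9.2673 + 4.4228 + 3.6765 + 2.8836 + 2.3971 + 2.2392 + 1.8614 = 37.896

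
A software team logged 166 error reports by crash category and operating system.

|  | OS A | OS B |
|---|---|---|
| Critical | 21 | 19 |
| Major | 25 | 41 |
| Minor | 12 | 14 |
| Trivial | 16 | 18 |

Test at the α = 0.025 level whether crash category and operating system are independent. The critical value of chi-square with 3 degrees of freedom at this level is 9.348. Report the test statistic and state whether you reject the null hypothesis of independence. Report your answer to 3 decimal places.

Row totals: 40, 66, 26, 34. Column totals: 74, 92. Grand total N = 166.
Expected counts (row total × column total / N):
  Critical, OS A: 40×74/166 = 17.8313
  Critical, OS B: 40×92/166 = 22.1687
  Major, OS A: 66×74/166 = 29.4217
  Major, OS B: 66×92/166 = 36.5783
  Minor, OS A: 26×74/166 = 11.5904
  Minor, OS B: 26×92/166 = 14.4096
  Trivial, OS A: 34×74/166 = 15.1566
  Trivial, OS B: 34×92/166 = 18.8434
Contributions (O − E)²/E:
  (21 − 17.8313)²/17.8313 = 0.5631
  (19 − 22.1687)²/22.1687 = 0.4529
  (25 − 29.4217)²/29.4217 = 0.6645
  (41 − 36.5783)²/36.5783 = 0.5345
  (12 − 11.5904)²/11.5904 = 0.0145
  (14 − 14.4096)²/14.4096 = 0.0116
  (16 − 15.1566)²/15.1566 = 0.0469
  (18 − 18.8434)²/18.8434 = 0.0377
χ² = 0.5631 + 0.4529 + 0.6645 + 0.5345 + 0.0145 + 0.0116 + 0.0469 + 0.0377 = 2.326
df = (4−1)(2−1) = 3. Since 2.326 < 9.348, fail to reject the null hypothesis of independence at α = 0.025.

2.326; fail to reject H₀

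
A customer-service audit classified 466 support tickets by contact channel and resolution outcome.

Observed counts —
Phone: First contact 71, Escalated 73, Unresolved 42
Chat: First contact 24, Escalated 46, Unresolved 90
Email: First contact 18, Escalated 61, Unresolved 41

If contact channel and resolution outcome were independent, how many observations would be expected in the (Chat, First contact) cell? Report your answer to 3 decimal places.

Row total (Chat) = 160; column total (First contact) = 113; grand total N = 466.
Expected count = (row total × column total) / N = 160 × 113 / 466 = 38.798.

38.798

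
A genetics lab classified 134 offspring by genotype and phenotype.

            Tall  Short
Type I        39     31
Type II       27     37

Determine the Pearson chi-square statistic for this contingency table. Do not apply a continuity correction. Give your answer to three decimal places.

Row totals: 70, 64. Column totals: 66, 68. Grand total N = 134.
Expected counts (row total × column total / N):
  Type I, Tall: 70×66/134 = 34.47761
  Type I, Short: 70×68/134 = 35.52239
  Type II, Tall: 64×66/134 = 31.52239
  Type II, Short: 64×68/134 = 32.47761
Contributions (O − E)²/E:
  (39 − 34.47761)²/34.47761 = 0.5932
  (31 − 35.52239)²/35.52239 = 0.5757
  (27 − 31.52239)²/31.52239 = 0.6488
  (37 − 32.47761)²/32.47761 = 0.6297
χ² = 0.5932 + 0.5757 + 0.6488 + 0.6297 = 2.447

2.447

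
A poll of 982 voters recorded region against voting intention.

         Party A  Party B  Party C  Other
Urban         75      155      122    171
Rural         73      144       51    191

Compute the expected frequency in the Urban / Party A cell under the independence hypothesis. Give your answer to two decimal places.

78.82

Row total (Urban) = 523; column total (Party A) = 148; grand total N = 982.
Expected count = (row total × column total) / N = 523 × 148 / 982 = 78.82.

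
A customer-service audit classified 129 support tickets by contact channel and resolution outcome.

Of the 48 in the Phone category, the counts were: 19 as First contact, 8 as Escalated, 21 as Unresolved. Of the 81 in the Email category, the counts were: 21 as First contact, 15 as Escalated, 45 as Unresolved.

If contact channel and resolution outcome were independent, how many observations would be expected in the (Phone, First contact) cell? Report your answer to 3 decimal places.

Row total (Phone) = 48; column total (First contact) = 40; grand total N = 129.
Expected count = (row total × column total) / N = 48 × 40 / 129 = 14.884.

14.884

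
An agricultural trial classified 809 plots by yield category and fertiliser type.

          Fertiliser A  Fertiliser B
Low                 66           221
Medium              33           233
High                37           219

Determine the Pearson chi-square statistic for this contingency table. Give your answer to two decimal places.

Row totals: 287, 266, 256. Column totals: 136, 673. Grand total N = 809.
Expected counts (row total × column total / N):
  Low, Fertiliser A: 287×136/809 = 48.247
  Low, Fertiliser B: 287×673/809 = 238.753
  Medium, Fertiliser A: 266×136/809 = 44.717
  Medium, Fertiliser B: 266×673/809 = 221.283
  High, Fertiliser A: 256×136/809 = 43.036
  High, Fertiliser B: 256×673/809 = 212.964
Contributions (O − E)²/E:
  (66 − 48.247)²/48.247 = 6.5324
  (221 − 238.753)²/238.753 = 1.3201
  (33 − 44.717)²/44.717 = 3.0702
  (233 − 221.283)²/221.283 = 0.6204
  (37 − 43.036)²/43.036 = 0.8466
  (219 − 212.964)²/212.964 = 0.1711
χ² = 6.5324 + 1.3201 + 3.0702 + 0.6204 + 0.8466 + 0.1711 = 12.56

12.56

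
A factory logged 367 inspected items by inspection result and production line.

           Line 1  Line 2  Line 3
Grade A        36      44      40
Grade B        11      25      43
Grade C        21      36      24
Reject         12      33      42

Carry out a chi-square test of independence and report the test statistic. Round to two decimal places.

19.87

Row totals: 120, 79, 81, 87. Column totals: 80, 138, 149. Grand total N = 367.
Expected counts (row total × column total / N):
  Grade A, Line 1: 120×80/367 = 26.158
  Grade A, Line 2: 120×138/367 = 45.123
  Grade A, Line 3: 120×149/367 = 48.719
  Grade B, Line 1: 79×80/367 = 17.221
  Grade B, Line 2: 79×138/367 = 29.706
  Grade B, Line 3: 79×149/367 = 32.074
  Grade C, Line 1: 81×80/367 = 17.657
  Grade C, Line 2: 81×138/367 = 30.458
  Grade C, Line 3: 81×149/367 = 32.886
  Reject, Line 1: 87×80/367 = 18.965
  Reject, Line 2: 87×138/367 = 32.714
  Reject, Line 3: 87×149/367 = 35.322
Contributions (O − E)²/E:
  (36 − 26.158)²/26.158 = 3.7031
  (44 − 45.123)²/45.123 = 0.0279
  (40 − 48.719)²/48.719 = 1.5604
  (11 − 17.221)²/17.221 = 2.2473
  (25 − 29.706)²/29.706 = 0.7455
  (43 − 32.074)²/32.074 = 3.7219
  (21 − 17.657)²/17.657 = 0.6329
  (36 − 30.458)²/30.458 = 1.0084
  (24 − 32.886)²/32.886 = 2.4011
  (12 − 18.965)²/18.965 = 2.5579
  (33 − 32.714)²/32.714 = 0.0025
  (42 − 35.322)²/35.322 = 1.2625
χ² = 3.7031 + 0.0279 + 1.5604 + 2.2473 + 0.7455 + 3.7219 + 0.6329 + 1.0084 + 2.4011 + 2.5579 + 0.0025 + 1.2625 = 19.87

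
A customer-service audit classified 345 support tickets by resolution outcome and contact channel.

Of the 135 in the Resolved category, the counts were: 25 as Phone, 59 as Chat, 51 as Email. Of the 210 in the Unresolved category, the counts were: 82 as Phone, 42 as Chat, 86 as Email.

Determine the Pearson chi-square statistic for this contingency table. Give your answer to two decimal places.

27.15

Row totals: 135, 210. Column totals: 107, 101, 137. Grand total N = 345.
Expected counts (row total × column total / N):
  Resolved, Phone: 135×107/345 = 41.870
  Resolved, Chat: 135×101/345 = 39.522
  Resolved, Email: 135×137/345 = 53.609
  Unresolved, Phone: 210×107/345 = 65.130
  Unresolved, Chat: 210×101/345 = 61.478
  Unresolved, Email: 210×137/345 = 83.391
Contributions (O − E)²/E:
  (25 − 41.870)²/41.870 = 6.7972
  (59 − 39.522)²/39.522 = 9.5995
  (51 − 53.609)²/53.609 = 0.1270
  (82 − 65.130)²/65.130 = 4.3697
  (42 − 61.478)²/61.478 = 6.1712
  (86 − 83.391)²/83.391 = 0.0816
χ² = 6.7972 + 9.5995 + 0.1270 + 4.3697 + 6.1712 + 0.0816 = 27.15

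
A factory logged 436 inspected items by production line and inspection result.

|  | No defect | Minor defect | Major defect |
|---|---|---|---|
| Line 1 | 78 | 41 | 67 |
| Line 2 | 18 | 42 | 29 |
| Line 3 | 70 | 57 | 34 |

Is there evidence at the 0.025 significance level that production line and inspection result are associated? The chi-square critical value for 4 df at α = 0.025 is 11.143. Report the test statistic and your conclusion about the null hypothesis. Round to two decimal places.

28.85; reject H₀

Row totals: 186, 89, 161. Column totals: 166, 140, 130. Grand total N = 436.
Expected counts (row total × column total / N):
  Line 1, No defect: 186×166/436 = 70.817
  Line 1, Minor defect: 186×140/436 = 59.725
  Line 1, Major defect: 186×130/436 = 55.459
  Line 2, No defect: 89×166/436 = 33.885
  Line 2, Minor defect: 89×140/436 = 28.578
  Line 2, Major defect: 89×130/436 = 26.537
  Line 3, No defect: 161×166/436 = 61.298
  Line 3, Minor defect: 161×140/436 = 51.697
  Line 3, Major defect: 161×130/436 = 48.005
Contributions (O − E)²/E:
  (78 − 70.817)²/70.817 = 0.7286
  (41 − 59.725)²/59.725 = 5.8707
  (67 − 55.459)²/55.459 = 2.4017
  (18 − 33.885)²/33.885 = 7.4468
  (42 − 28.578)²/28.578 = 6.3038
  (29 − 26.537)²/26.537 = 0.2286
  (70 − 61.298)²/61.298 = 1.2354
  (57 − 51.697)²/51.697 = 0.5440
  (34 − 48.005)²/48.005 = 4.0858
χ² = 0.7286 + 5.8707 + 2.4017 + 7.4468 + 6.3038 + 0.2286 + 1.2354 + 0.5440 + 4.0858 = 28.85
df = (3−1)(3−1) = 4. Since 28.85 > 11.143, reject the null hypothesis of independence at α = 0.025.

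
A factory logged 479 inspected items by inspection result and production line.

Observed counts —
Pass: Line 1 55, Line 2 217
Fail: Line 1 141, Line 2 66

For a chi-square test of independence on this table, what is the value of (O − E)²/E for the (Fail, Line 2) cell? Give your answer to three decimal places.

Row total (Fail) = 207; column total (Line 2) = 283; N = 479.
Expected count E = 207 × 283 / 479 = 122.2985.
Contribution = (O − E)²/E = (66 − 122.2985)² / 122.2985 = 25.916.

25.916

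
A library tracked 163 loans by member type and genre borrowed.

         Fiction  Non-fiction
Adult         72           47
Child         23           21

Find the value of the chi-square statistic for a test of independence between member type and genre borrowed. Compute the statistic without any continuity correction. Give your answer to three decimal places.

Row totals: 119, 44. Column totals: 95, 68. Grand total N = 163.
Expected counts (row total × column total / N):
  Adult, Fiction: 119×95/163 = 69.3558
  Adult, Non-fiction: 119×68/163 = 49.6442
  Child, Fiction: 44×95/163 = 25.6442
  Child, Non-fiction: 44×68/163 = 18.3558
Contributions (O − E)²/E:
  (72 − 69.3558)²/69.3558 = 0.1008
  (47 − 49.6442)²/49.6442 = 0.1408
  (23 − 25.6442)²/25.6442 = 0.2726
  (21 − 18.3558)²/18.3558 = 0.3809
χ² = 0.1008 + 0.1408 + 0.2726 + 0.3809 = 0.895

0.895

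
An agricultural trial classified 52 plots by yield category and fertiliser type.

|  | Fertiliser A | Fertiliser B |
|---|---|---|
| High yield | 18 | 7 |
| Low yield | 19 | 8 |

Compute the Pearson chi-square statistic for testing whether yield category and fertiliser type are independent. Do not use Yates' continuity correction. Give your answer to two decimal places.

0.02

Row totals: 25, 27. Column totals: 37, 15. Grand total N = 52.
Expected counts (row total × column total / N):
  High yield, Fertiliser A: 25×37/52 = 17.788
  High yield, Fertiliser B: 25×15/52 = 7.212
  Low yield, Fertiliser A: 27×37/52 = 19.212
  Low yield, Fertiliser B: 27×15/52 = 7.788
Contributions (O − E)²/E:
  (18 − 17.788)²/17.788 = 0.0025
  (7 − 7.212)²/7.212 = 0.0062
  (19 − 19.212)²/19.212 = 0.0023
  (8 − 7.788)²/7.788 = 0.0058
χ² = 0.0025 + 0.0062 + 0.0023 + 0.0058 = 0.02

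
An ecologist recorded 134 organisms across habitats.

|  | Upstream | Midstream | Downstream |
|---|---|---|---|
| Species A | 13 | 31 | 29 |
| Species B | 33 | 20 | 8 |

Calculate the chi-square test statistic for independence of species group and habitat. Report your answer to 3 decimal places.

22.090

Row totals: 73, 61. Column totals: 46, 51, 37. Grand total N = 134.
Expected counts (row total × column total / N):
  Species A, Upstream: 73×46/134 = 25.0597
  Species A, Midstream: 73×51/134 = 27.7836
  Species A, Downstream: 73×37/134 = 20.1567
  Species B, Upstream: 61×46/134 = 20.9403
  Species B, Midstream: 61×51/134 = 23.2164
  Species B, Downstream: 61×37/134 = 16.8433
Contributions (O − E)²/E:
  (13 − 25.0597)²/25.0597 = 5.8036
  (31 − 27.7836)²/27.7836 = 0.3724
  (29 − 20.1567)²/20.1567 = 3.8798
  (33 − 20.9403)²/20.9403 = 6.9453
  (20 − 23.2164)²/23.2164 = 0.4456
  (8 − 16.8433)²/16.8433 = 4.6430
χ² = 5.8036 + 0.3724 + 3.8798 + 6.9453 + 0.4456 + 4.6430 = 22.090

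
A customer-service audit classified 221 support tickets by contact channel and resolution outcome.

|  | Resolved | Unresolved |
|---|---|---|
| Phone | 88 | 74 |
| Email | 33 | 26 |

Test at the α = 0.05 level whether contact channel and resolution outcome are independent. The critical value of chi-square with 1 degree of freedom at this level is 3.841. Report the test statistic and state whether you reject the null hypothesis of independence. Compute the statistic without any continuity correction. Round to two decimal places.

0.05; fail to reject H₀

Row totals: 162, 59. Column totals: 121, 100. Grand total N = 221.
Expected counts (row total × column total / N):
  Phone, Resolved: 162×121/221 = 88.697
  Phone, Unresolved: 162×100/221 = 73.303
  Email, Resolved: 59×121/221 = 32.303
  Email, Unresolved: 59×100/221 = 26.697
Contributions (O − E)²/E:
  (88 − 88.697)²/88.697 = 0.0055
  (74 − 73.303)²/73.303 = 0.0066
  (33 − 32.303)²/32.303 = 0.0150
  (26 − 26.697)²/26.697 = 0.0182
χ² = 0.0055 + 0.0066 + 0.0150 + 0.0182 = 0.05
df = (2−1)(2−1) = 1. Since 0.05 < 3.841, fail to reject the null hypothesis of independence at α = 0.05.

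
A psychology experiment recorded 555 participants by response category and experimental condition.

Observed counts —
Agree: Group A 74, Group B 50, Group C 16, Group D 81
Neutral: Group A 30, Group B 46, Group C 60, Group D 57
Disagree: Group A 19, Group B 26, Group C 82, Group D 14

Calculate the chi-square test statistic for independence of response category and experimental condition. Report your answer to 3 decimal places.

Row totals: 221, 193, 141. Column totals: 123, 122, 158, 152. Grand total N = 555.
Expected counts (row total × column total / N):
  Agree, Group A: 221×123/555 = 48.9784
  Agree, Group B: 221×122/555 = 48.5802
  Agree, Group C: 221×158/555 = 62.9153
  Agree, Group D: 221×152/555 = 60.5261
  Neutral, Group A: 193×123/555 = 42.7730
  Neutral, Group B: 193×122/555 = 42.4252
  Neutral, Group C: 193×158/555 = 54.9441
  Neutral, Group D: 193×152/555 = 52.8577
  Disagree, Group A: 141×123/555 = 31.2486
  Disagree, Group B: 141×122/555 = 30.9946
  Disagree, Group C: 141×158/555 = 40.1405
  Disagree, Group D: 141×152/555 = 38.6162
Contributions (O − E)²/E:
  (74 − 48.9784)²/48.9784 = 12.7828
  (50 − 48.5802)²/48.5802 = 0.0415
  (16 − 62.9153)²/62.9153 = 34.9843
  (81 − 60.5261)²/60.5261 = 6.9256
  (30 − 42.7730)²/42.7730 = 3.8143
  (46 − 42.4252)²/42.4252 = 0.3012
  (60 − 54.9441)²/54.9441 = 0.4652
  (57 − 52.8577)²/52.8577 = 0.3246
  (19 − 31.2486)²/31.2486 = 4.8011
  (26 − 30.9946)²/30.9946 = 0.8049
  (82 − 40.1405)²/40.1405 = 43.6521
  (14 − 38.6162)²/38.6162 = 15.6918
χ² = 12.7828 + 0.0415 + 34.9843 + 6.9256 + 3.8143 + 0.3012 + 0.4652 + 0.3246 + 4.8011 + 0.8049 + 43.6521 + 15.6918 = 124.589

124.589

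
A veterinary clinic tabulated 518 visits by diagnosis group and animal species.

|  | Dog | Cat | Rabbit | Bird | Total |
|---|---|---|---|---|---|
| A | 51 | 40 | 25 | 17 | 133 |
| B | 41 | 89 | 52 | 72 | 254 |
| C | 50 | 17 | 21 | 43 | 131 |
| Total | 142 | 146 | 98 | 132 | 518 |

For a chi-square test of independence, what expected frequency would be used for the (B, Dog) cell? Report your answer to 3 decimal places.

69.629

Row total (B) = 254; column total (Dog) = 142; grand total N = 518.
Expected count = (row total × column total) / N = 254 × 142 / 518 = 69.629.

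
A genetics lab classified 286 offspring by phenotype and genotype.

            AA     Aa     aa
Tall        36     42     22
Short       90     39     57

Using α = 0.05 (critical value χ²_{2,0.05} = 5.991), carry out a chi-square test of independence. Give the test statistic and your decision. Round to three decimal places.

Row totals: 100, 186. Column totals: 126, 81, 79. Grand total N = 286.
Expected counts (row total × column total / N):
  Tall, AA: 100×126/286 = 44.0559
  Tall, Aa: 100×81/286 = 28.3217
  Tall, aa: 100×79/286 = 27.6224
  Short, AA: 186×126/286 = 81.9441
  Short, Aa: 186×81/286 = 52.6783
  Short, aa: 186×79/286 = 51.3776
Contributions (O − E)²/E:
  (36 − 44.0559)²/44.0559 = 1.4731
  (42 − 28.3217)²/28.3217 = 6.6061
  (22 − 27.6224)²/27.6224 = 1.1444
  (90 − 81.9441)²/81.9441 = 0.7920
  (39 − 52.6783)²/52.6783 = 3.5517
  (57 − 51.3776)²/51.3776 = 0.6153
χ² = 1.4731 + 6.6061 + 1.1444 + 0.7920 + 3.5517 + 0.6153 = 14.183
df = (2−1)(3−1) = 2. Since 14.183 > 5.991, reject the null hypothesis of independence at α = 0.05.

14.183; reject H₀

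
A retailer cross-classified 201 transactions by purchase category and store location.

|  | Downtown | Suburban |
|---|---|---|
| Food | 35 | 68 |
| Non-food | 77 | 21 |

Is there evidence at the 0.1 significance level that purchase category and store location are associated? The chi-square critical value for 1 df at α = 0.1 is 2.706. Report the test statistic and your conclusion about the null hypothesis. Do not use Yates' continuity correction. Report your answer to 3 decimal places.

40.471; reject H₀

Row totals: 103, 98. Column totals: 112, 89. Grand total N = 201.
Expected counts (row total × column total / N):
  Food, Downtown: 103×112/201 = 57.3930
  Food, Suburban: 103×89/201 = 45.6070
  Non-food, Downtown: 98×112/201 = 54.6070
  Non-food, Suburban: 98×89/201 = 43.3930
Contributions (O − E)²/E:
  (35 − 57.3930)²/57.3930 = 8.7371
  (68 − 45.6070)²/45.6070 = 10.9949
  (77 − 54.6070)²/54.6070 = 9.1828
  (21 − 43.3930)²/43.3930 = 11.5559
χ² = 8.7371 + 10.9949 + 9.1828 + 11.5559 = 40.471
df = (2−1)(2−1) = 1. Since 40.471 > 2.706, reject the null hypothesis of independence at α = 0.1.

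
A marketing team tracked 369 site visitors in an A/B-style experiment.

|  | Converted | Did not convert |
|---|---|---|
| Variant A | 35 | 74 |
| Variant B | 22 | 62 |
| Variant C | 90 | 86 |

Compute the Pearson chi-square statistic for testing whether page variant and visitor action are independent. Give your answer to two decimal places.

Row totals: 109, 84, 176. Column totals: 147, 222. Grand total N = 369.
Expected counts (row total × column total / N):
  Variant A, Converted: 109×147/369 = 43.423
  Variant A, Did not convert: 109×222/369 = 65.577
  Variant B, Converted: 84×147/369 = 33.463
  Variant B, Did not convert: 84×222/369 = 50.537
  Variant C, Converted: 176×147/369 = 70.114
  Variant C, Did not convert: 176×222/369 = 105.886
Contributions (O − E)²/E:
  (35 − 43.423)²/43.423 = 1.6339
  (74 − 65.577)²/65.577 = 1.0819
  (22 − 33.463)²/33.463 = 3.9267
  (62 − 50.537)²/50.537 = 2.6001
  (90 − 70.114)²/70.114 = 5.6401
  (86 − 105.886)²/105.886 = 3.7347
χ² = 1.6339 + 1.0819 + 3.9267 + 2.6001 + 5.6401 + 3.7347 = 18.62

18.62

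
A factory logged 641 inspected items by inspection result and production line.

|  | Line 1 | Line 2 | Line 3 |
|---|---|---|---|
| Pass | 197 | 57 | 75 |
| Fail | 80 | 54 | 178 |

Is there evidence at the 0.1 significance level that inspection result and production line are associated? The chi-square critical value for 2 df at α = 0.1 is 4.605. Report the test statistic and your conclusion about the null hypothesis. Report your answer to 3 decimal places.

Row totals: 329, 312. Column totals: 277, 111, 253. Grand total N = 641.
Expected counts (row total × column total / N):
  Pass, Line 1: 329×277/641 = 142.1732
  Pass, Line 2: 329×111/641 = 56.9719
  Pass, Line 3: 329×253/641 = 129.8549
  Fail, Line 1: 312×277/641 = 134.8268
  Fail, Line 2: 312×111/641 = 54.0281
  Fail, Line 3: 312×253/641 = 123.1451
Contributions (O − E)²/E:
  (197 − 142.1732)²/142.1732 = 21.1431
  (57 − 56.9719)²/56.9719 = 0.0000
  (75 − 129.8549)²/129.8549 = 23.1725
  (80 − 134.8268)²/134.8268 = 22.2951
  (54 − 54.0281)²/54.0281 = 0.0000
  (178 − 123.1451)²/123.1451 = 24.4351
χ² = 21.1431 + 0.0000 + 23.1725 + 22.2951 + 0.0000 + 24.4351 = 91.046
df = (2−1)(3−1) = 2. Since 91.046 > 4.605, reject the null hypothesis of independence at α = 0.1.

91.046; reject H₀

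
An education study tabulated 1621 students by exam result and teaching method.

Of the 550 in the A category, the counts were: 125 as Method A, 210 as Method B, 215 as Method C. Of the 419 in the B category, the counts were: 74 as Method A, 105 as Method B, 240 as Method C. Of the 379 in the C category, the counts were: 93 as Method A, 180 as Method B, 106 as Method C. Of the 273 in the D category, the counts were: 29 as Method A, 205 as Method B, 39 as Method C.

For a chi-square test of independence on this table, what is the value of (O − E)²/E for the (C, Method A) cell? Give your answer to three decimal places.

Row total (C) = 379; column total (Method A) = 321; N = 1621.
Expected count E = 379 × 321 / 1621 = 75.0518.
Contribution = (O − E)²/E = (93 − 75.0518)² / 75.0518 = 4.292.

4.292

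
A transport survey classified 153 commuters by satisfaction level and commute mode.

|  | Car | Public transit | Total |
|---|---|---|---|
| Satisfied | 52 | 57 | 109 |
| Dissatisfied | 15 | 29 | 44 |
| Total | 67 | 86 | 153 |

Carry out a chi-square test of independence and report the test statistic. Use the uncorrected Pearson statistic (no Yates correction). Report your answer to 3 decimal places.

2.361

Grand total N = 153.
Expected counts (row total × column total / N):
  Satisfied, Car: 109×67/153 = 47.7320
  Satisfied, Public transit: 109×86/153 = 61.2680
  Dissatisfied, Car: 44×67/153 = 19.2680
  Dissatisfied, Public transit: 44×86/153 = 24.7320
Contributions (O − E)²/E:
  (52 − 47.7320)²/47.7320 = 0.3816
  (57 − 61.2680)²/61.2680 = 0.2973
  (15 − 19.2680)²/19.2680 = 0.9454
  (29 − 24.7320)²/24.7320 = 0.7365
χ² = 0.3816 + 0.2973 + 0.9454 + 0.7365 = 2.361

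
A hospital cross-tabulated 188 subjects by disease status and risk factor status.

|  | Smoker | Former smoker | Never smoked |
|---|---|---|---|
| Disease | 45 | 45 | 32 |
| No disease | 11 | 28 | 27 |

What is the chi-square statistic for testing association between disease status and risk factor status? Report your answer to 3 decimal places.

9.157

Row totals: 122, 66. Column totals: 56, 73, 59. Grand total N = 188.
Expected counts (row total × column total / N):
  Disease, Smoker: 122×56/188 = 36.34043
  Disease, Former smoker: 122×73/188 = 47.37234
  Disease, Never smoked: 122×59/188 = 38.28723
  No disease, Smoker: 66×56/188 = 19.65957
  No disease, Former smoker: 66×73/188 = 25.62766
  No disease, Never smoked: 66×59/188 = 20.71277
Contributions (O − E)²/E:
  (45 − 36.34043)²/36.34043 = 2.0635
  (45 − 47.37234)²/47.37234 = 0.1188
  (32 − 38.28723)²/38.28723 = 1.0324
  (11 − 19.65957)²/19.65957 = 3.8143
  (28 − 25.62766)²/25.62766 = 0.2196
  (27 − 20.71277)²/20.71277 = 1.9084
χ² = 2.0635 + 0.1188 + 1.0324 + 3.8143 + 0.2196 + 1.9084 = 9.157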